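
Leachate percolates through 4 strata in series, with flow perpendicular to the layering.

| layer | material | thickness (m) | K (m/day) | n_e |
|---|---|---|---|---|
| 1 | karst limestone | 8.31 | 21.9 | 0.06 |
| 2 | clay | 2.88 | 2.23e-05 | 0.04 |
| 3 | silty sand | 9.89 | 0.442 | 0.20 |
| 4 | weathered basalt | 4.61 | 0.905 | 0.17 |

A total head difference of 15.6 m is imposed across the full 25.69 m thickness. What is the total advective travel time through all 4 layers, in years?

76.5

With flow normal to the layers, continuity requires the same specific discharge q through every layer.
Σ(b_i/K_i) = 8.31/21.9 + 2.88/2.23e-05 + 9.89/0.442 + 4.61/0.905 = 1.292e+05 d.
q = Δh / Σ(b_i/K_i) = 15.6 / 1.292e+05 = 0.0001208 m/day.
In each layer the seepage velocity is v_i = q/n_i, so the layer transit time is t_i = b_i·n_i / q:
  layer 1 (karst limestone): t_1 = 8.31 × 0.06 / 0.0001208 = 4129 d
  layer 2 (clay): t_2 = 2.88 × 0.04 / 0.0001208 = 953.9 d
  layer 3 (silty sand): t_3 = 9.89 × 0.20 / 0.0001208 = 16379 d
  layer 4 (weathered basalt): t_4 = 4.61 × 0.17 / 0.0001208 = 6489 d
Total t = Σ t_i = 27951 days = 76.53 years.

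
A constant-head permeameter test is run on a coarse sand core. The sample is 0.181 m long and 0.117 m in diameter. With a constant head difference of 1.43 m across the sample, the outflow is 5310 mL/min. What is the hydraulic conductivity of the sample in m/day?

90.0

Cross-sectional area A = π·(d/2)² = π × (0.117/2)² = 0.01075 m².
Convert discharge: 5310 mL/min = 8.850e-05 m³/s.
Darcy's law rearranged: K = Q·L / (A·Δh) = 8.850e-05 × 0.181 / (0.01075 × 1.43) = 0.001042 m/s = 90.02 m/day.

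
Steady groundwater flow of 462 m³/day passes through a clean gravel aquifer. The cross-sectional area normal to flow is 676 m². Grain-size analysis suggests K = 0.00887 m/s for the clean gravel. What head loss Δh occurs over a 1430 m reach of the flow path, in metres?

Convert K: 0.00887 m/s × 86400 = 766.4 m/day.
From Q = K·A·i, i = Q / (K·A) = 462 / (766.4 × 676.0) = 0.0008918.
Head loss Δh = i · L = 0.0008918 × 1430 = 1.275 m.

1.28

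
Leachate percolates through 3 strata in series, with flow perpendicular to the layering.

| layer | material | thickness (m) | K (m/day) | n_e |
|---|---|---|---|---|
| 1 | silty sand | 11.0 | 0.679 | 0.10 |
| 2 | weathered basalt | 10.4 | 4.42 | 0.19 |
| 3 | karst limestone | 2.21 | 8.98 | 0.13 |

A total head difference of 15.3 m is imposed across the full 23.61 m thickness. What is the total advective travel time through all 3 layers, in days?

With flow normal to the layers, continuity requires the same specific discharge q through every layer.
Σ(b_i/K_i) = 11.0/0.679 + 10.4/4.42 + 2.21/8.98 = 18.80 d.
q = Δh / Σ(b_i/K_i) = 15.3 / 18.80 = 0.8139 m/day.
In each layer the seepage velocity is v_i = q/n_i, so the layer transit time is t_i = b_i·n_i / q:
  layer 1 (silty sand): t_1 = 11.0 × 0.10 / 0.8139 = 1.352 d
  layer 2 (weathered basalt): t_2 = 10.4 × 0.19 / 0.8139 = 2.428 d
  layer 3 (karst limestone): t_3 = 2.21 × 0.13 / 0.8139 = 0.3530 d
Total t = Σ t_i = 4.133 days.

4.13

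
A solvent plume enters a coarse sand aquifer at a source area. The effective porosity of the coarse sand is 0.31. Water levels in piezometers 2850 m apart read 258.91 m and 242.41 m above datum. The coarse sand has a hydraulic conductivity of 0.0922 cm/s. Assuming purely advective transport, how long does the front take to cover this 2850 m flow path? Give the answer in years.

5.24

Convert K: 0.0922 cm/s × 864 = 79.66 m/day.
Hydraulic gradient i = (258.91 − 242.41) / 2850 = 16.5 / 2850 = 0.005789.
Darcy flux q = K · i = 79.66 × 0.005789 = 0.4612 m/day.
Seepage velocity v = q / n_e = 0.4612 / 0.31 = 1.488 m/day.
Travel time t = L / v = 2850 / 1.488 = 1916 days = 5.245 years.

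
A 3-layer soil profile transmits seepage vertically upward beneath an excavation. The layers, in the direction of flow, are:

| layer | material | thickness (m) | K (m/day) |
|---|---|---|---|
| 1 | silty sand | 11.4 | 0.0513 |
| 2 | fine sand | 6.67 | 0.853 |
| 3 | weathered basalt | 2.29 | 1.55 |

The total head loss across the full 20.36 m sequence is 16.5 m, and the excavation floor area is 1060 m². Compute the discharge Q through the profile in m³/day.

75.5

Flow is perpendicular to layering, so the layers act in series and the equivalent K is the thickness-weighted harmonic mean.
Total thickness L = 11.4 + 6.67 + 2.29 = 20.36 m.
Σ(b_i/K_i) = 11.4/0.0513 + 6.67/0.853 + 2.29/1.55 = 231.5 d.
K_eq = L / Σ(b_i/K_i) = 20.36 / 231.5 = 0.08794 m/day.
Q = K_eq · A · (Δh/L) = 0.08794 × 1060 × (16.5/20.36) = 75.54 m³/day.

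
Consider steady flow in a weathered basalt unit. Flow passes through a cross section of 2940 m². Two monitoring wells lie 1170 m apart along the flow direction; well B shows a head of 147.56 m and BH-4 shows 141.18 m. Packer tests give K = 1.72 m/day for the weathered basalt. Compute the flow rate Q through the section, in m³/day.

27.6

Hydraulic gradient i = (147.56 − 141.18) / 1170 = 6.38 / 1170 = 0.005453.
Darcy's law: Q = K · A · i = 1.720 × 2940 × 0.005453 = 27.57 m³/day.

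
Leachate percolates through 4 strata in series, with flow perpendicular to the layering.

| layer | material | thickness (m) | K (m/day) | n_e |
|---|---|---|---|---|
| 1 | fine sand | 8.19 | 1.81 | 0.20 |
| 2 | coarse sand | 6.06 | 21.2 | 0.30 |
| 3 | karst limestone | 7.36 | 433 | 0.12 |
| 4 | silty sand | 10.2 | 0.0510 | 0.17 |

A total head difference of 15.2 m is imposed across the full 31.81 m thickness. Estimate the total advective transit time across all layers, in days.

81.8

With flow normal to the layers, continuity requires the same specific discharge q through every layer.
Σ(b_i/K_i) = 8.19/1.81 + 6.06/21.2 + 7.36/433 + 10.2/0.0510 = 204.8 d.
q = Δh / Σ(b_i/K_i) = 15.2 / 204.8 = 0.07421 m/day.
In each layer the seepage velocity is v_i = q/n_i, so the layer transit time is t_i = b_i·n_i / q:
  layer 1 (fine sand): t_1 = 8.19 × 0.20 / 0.07421 = 22.07 d
  layer 2 (coarse sand): t_2 = 6.06 × 0.30 / 0.07421 = 24.50 d
  layer 3 (karst limestone): t_3 = 7.36 × 0.12 / 0.07421 = 11.90 d
  layer 4 (silty sand): t_4 = 10.2 × 0.17 / 0.07421 = 23.37 d
Total t = Σ t_i = 81.84 days.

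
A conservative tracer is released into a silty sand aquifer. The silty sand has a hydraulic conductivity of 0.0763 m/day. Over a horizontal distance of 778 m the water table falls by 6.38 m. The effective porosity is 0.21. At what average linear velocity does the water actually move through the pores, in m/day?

Hydraulic gradient i = Δh / L = 6.38 / 778 = 0.008201.
Darcy flux q = K · i = 0.07630 × 0.008201 = 0.0006257 m/day.
Seepage velocity v = q / n_e = 0.0006257 / 0.21 = 0.002980 m/day.

0.00298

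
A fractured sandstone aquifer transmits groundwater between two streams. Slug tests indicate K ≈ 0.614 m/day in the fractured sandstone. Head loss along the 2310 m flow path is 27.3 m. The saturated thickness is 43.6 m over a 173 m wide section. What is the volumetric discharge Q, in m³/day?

Cross-sectional area A = 173 × 43.6 = 7543 m².
Hydraulic gradient i = Δh / L = 27.3 / 2310 = 0.01182.
Darcy's law: Q = K · A · i = 0.6140 × 7543 × 0.01182 = 54.73 m³/day.

54.7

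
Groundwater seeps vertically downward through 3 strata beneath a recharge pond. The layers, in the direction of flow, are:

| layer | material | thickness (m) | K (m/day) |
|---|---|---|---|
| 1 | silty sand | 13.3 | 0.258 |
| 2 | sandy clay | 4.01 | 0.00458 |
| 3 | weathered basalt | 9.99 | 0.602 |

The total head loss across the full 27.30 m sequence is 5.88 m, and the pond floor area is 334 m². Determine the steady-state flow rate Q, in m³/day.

2.08

Flow is perpendicular to layering, so the layers act in series and the equivalent K is the thickness-weighted harmonic mean.
Total thickness L = 13.3 + 4.01 + 9.99 = 27.30 m.
Σ(b_i/K_i) = 13.3/0.258 + 4.01/0.00458 + 9.99/0.602 = 943.7 d.
K_eq = L / Σ(b_i/K_i) = 27.30 / 943.7 = 0.02893 m/day.
Q = K_eq · A · (Δh/L) = 0.02893 × 334 × (5.88/27.30) = 2.081 m³/day.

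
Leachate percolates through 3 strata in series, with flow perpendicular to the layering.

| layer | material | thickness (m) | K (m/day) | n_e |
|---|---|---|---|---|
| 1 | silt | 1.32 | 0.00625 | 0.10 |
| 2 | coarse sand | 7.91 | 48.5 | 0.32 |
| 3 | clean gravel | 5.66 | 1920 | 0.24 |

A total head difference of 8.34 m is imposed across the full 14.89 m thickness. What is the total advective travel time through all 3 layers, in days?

With flow normal to the layers, continuity requires the same specific discharge q through every layer.
Σ(b_i/K_i) = 1.32/0.00625 + 7.91/48.5 + 5.66/1920 = 211.4 d.
q = Δh / Σ(b_i/K_i) = 8.34 / 211.4 = 0.03946 m/day.
In each layer the seepage velocity is v_i = q/n_i, so the layer transit time is t_i = b_i·n_i / q:
  layer 1 (silt): t_1 = 1.32 × 0.10 / 0.03946 = 3.345 d
  layer 2 (coarse sand): t_2 = 7.91 × 0.32 / 0.03946 = 64.15 d
  layer 3 (clean gravel): t_3 = 5.66 × 0.24 / 0.03946 = 34.43 d
Total t = Σ t_i = 101.9 days.

102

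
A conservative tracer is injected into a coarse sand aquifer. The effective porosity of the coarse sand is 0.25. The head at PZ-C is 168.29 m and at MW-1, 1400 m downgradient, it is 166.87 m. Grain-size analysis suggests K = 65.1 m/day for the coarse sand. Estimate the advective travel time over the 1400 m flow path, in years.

Hydraulic gradient i = (168.29 − 166.87) / 1400 = 1.42 / 1400 = 0.001014.
Darcy flux q = K · i = 65.10 × 0.001014 = 0.06603 m/day.
Seepage velocity v = q / n_e = 0.06603 / 0.25 = 0.2641 m/day.
Travel time t = L / v = 1400 / 0.2641 = 5301 days = 14.51 years.

14.5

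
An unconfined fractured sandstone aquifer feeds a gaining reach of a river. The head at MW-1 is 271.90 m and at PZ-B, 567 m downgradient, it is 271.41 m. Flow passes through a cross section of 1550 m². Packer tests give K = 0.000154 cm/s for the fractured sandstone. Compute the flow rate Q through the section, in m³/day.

Convert K: 0.000154 cm/s × 864 = 0.1331 m/day.
Hydraulic gradient i = (271.90 − 271.41) / 567 = 0.49 / 567 = 0.0008642.
Darcy's law: Q = K · A · i = 0.1331 × 1550 × 0.0008642 = 0.1782 m³/day.

0.178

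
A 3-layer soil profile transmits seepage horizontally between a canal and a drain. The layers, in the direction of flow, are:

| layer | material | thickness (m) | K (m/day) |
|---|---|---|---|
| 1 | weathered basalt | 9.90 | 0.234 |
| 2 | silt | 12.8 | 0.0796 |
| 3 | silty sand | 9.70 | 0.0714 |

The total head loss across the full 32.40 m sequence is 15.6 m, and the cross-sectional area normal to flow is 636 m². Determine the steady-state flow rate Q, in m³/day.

Flow is perpendicular to layering, so the layers act in series and the equivalent K is the thickness-weighted harmonic mean.
Total thickness L = 9.90 + 12.8 + 9.70 = 32.40 m.
Σ(b_i/K_i) = 9.90/0.234 + 12.8/0.0796 + 9.70/0.0714 = 339.0 d.
K_eq = L / Σ(b_i/K_i) = 32.40 / 339.0 = 0.09558 m/day.
Q = K_eq · A · (Δh/L) = 0.09558 × 636 × (15.6/32.40) = 29.27 m³/day.

29.3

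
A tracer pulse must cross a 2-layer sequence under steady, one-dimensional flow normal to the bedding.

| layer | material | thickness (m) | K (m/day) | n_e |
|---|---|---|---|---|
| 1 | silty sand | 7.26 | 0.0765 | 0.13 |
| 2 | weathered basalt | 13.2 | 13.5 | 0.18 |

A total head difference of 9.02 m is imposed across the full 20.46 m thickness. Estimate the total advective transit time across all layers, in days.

With flow normal to the layers, continuity requires the same specific discharge q through every layer.
Σ(b_i/K_i) = 7.26/0.0765 + 13.2/13.5 = 95.88 d.
q = Δh / Σ(b_i/K_i) = 9.02 / 95.88 = 0.09408 m/day.
In each layer the seepage velocity is v_i = q/n_i, so the layer transit time is t_i = b_i·n_i / q:
  layer 1 (silty sand): t_1 = 7.26 × 0.13 / 0.09408 = 10.03 d
  layer 2 (weathered basalt): t_2 = 13.2 × 0.18 / 0.09408 = 25.26 d
Total t = Σ t_i = 35.29 days.

35.3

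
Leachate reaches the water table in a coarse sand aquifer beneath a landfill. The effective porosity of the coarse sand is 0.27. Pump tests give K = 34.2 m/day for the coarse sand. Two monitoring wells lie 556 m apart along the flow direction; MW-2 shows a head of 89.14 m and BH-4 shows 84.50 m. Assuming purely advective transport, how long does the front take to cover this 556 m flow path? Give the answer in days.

526

Hydraulic gradient i = (89.14 − 84.50) / 556 = 4.64 / 556 = 0.008345.
Darcy flux q = K · i = 34.20 × 0.008345 = 0.2854 m/day.
Seepage velocity v = q / n_e = 0.2854 / 0.27 = 1.057 m/day.
Travel time t = L / v = 556 / 1.057 = 526.0 days.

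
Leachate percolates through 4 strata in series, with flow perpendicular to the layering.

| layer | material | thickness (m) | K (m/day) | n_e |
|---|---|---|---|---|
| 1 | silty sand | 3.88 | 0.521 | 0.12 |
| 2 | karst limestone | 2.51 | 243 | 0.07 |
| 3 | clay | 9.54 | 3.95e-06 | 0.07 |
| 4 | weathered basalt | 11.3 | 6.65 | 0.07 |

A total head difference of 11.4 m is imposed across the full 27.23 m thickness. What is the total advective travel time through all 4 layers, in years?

1220

With flow normal to the layers, continuity requires the same specific discharge q through every layer.
Σ(b_i/K_i) = 3.88/0.521 + 2.51/243 + 9.54/3.95e-06 + 11.3/6.65 = 2.415e+06 d.
q = Δh / Σ(b_i/K_i) = 11.4 / 2.415e+06 = 4.720e-06 m/day.
In each layer the seepage velocity is v_i = q/n_i, so the layer transit time is t_i = b_i·n_i / q:
  layer 1 (silty sand): t_1 = 3.88 × 0.12 / 4.720e-06 = 98642 d
  layer 2 (karst limestone): t_2 = 2.51 × 0.07 / 4.720e-06 = 37224 d
  layer 3 (clay): t_3 = 9.54 × 0.07 / 4.720e-06 = 1.415e+05 d
  layer 4 (weathered basalt): t_4 = 11.3 × 0.07 / 4.720e-06 = 1.676e+05 d
Total t = Σ t_i = 4.449e+05 days = 1218 years.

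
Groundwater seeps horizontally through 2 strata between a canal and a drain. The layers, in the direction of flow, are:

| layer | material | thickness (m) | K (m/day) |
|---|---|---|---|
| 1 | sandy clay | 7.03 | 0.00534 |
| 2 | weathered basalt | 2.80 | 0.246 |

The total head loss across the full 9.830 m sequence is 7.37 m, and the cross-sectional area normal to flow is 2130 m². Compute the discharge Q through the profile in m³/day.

Flow is perpendicular to layering, so the layers act in series and the equivalent K is the thickness-weighted harmonic mean.
Total thickness L = 7.03 + 2.80 = 9.830 m.
Σ(b_i/K_i) = 7.03/0.00534 + 2.80/0.246 = 1328 d.
K_eq = L / Σ(b_i/K_i) = 9.830 / 1328 = 0.007403 m/day.
Q = K_eq · A · (Δh/L) = 0.007403 × 2130 × (7.37/9.830) = 11.82 m³/day.

11.8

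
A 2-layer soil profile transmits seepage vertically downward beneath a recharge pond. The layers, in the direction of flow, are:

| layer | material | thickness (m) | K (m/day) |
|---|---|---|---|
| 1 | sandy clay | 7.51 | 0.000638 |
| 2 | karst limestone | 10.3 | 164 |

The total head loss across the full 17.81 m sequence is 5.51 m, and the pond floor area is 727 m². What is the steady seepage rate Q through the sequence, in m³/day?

Flow is perpendicular to layering, so the layers act in series and the equivalent K is the thickness-weighted harmonic mean.
Total thickness L = 7.51 + 10.3 = 17.81 m.
Σ(b_i/K_i) = 7.51/0.000638 + 10.3/164 = 11771 d.
K_eq = L / Σ(b_i/K_i) = 17.81 / 11771 = 0.001513 m/day.
Q = K_eq · A · (Δh/L) = 0.001513 × 727 × (5.51/17.81) = 0.3403 m³/day.

0.340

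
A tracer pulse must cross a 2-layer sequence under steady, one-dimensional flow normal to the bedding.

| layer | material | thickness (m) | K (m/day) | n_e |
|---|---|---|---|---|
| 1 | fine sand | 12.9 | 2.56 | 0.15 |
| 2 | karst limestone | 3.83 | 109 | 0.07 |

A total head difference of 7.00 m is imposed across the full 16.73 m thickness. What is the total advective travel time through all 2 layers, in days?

1.60

With flow normal to the layers, continuity requires the same specific discharge q through every layer.
Σ(b_i/K_i) = 12.9/2.56 + 3.83/109 = 5.074 d.
q = Δh / Σ(b_i/K_i) = 7.00 / 5.074 = 1.380 m/day.
In each layer the seepage velocity is v_i = q/n_i, so the layer transit time is t_i = b_i·n_i / q:
  layer 1 (fine sand): t_1 = 12.9 × 0.15 / 1.380 = 1.403 d
  layer 2 (karst limestone): t_2 = 3.83 × 0.07 / 1.380 = 0.1943 d
Total t = Σ t_i = 1.597 days.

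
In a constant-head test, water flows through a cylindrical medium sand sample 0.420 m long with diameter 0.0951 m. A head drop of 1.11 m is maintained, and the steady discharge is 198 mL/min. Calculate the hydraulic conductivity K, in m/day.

Cross-sectional area A = π·(d/2)² = π × (0.0951/2)² = 0.007103 m².
Convert discharge: 198 mL/min = 3.300e-06 m³/s.
Darcy's law rearranged: K = Q·L / (A·Δh) = 3.300e-06 × 0.420 / (0.007103 × 1.11) = 0.0001758 m/s = 15.19 m/day.

15.2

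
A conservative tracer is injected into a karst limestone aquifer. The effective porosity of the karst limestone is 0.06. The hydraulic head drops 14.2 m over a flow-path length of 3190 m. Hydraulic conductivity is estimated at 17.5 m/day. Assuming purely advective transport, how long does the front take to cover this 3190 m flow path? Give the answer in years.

Hydraulic gradient i = Δh / L = 14.2 / 3190 = 0.004451.
Darcy flux q = K · i = 17.50 × 0.004451 = 0.07790 m/day.
Seepage velocity v = q / n_e = 0.07790 / 0.06 = 1.298 m/day.
Travel time t = L / v = 3190 / 1.298 = 2457 days = 6.727 years.

6.73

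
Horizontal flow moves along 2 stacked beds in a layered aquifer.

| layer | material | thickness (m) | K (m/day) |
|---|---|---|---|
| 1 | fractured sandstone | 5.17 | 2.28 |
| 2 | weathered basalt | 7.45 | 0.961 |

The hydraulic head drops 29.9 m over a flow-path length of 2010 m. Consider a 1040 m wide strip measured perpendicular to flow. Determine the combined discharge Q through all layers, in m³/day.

293

Flow is parallel to layering, so each bed carries its own Darcy discharge and the transmissivities add.
Σ(K_i·b_i) = 2.28×5.17 + 0.961×7.45 = 18.95 m²/day.
Hydraulic gradient i = Δh / L = 29.9 / 2010 = 0.01488.
Q = Σ(K_i·b_i) · W · i = 18.95 × 1040 × 0.01488 = 293.1 m³/day.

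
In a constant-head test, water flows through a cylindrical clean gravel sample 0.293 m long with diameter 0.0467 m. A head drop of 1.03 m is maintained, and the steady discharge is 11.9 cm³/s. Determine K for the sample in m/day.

Cross-sectional area A = π·(d/2)² = π × (0.0467/2)² = 0.001713 m².
Convert discharge: 11.9 cm³/s = 1.190e-05 m³/s.
Darcy's law rearranged: K = Q·L / (A·Δh) = 1.190e-05 × 0.293 / (0.001713 × 1.03) = 0.001976 m/s = 170.8 m/day.

171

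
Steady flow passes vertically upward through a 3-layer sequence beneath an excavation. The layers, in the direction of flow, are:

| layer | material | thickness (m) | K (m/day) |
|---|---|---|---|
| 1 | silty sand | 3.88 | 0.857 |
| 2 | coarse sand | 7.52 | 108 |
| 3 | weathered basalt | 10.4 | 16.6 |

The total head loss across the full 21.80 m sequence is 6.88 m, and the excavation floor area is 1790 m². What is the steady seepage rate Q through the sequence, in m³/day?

Flow is perpendicular to layering, so the layers act in series and the equivalent K is the thickness-weighted harmonic mean.
Total thickness L = 3.88 + 7.52 + 10.4 = 21.80 m.
Σ(b_i/K_i) = 3.88/0.857 + 7.52/108 + 10.4/16.6 = 5.224 d.
K_eq = L / Σ(b_i/K_i) = 21.80 / 5.224 = 4.173 m/day.
Q = K_eq · A · (Δh/L) = 4.173 × 1790 × (6.88/21.80) = 2358 m³/day.

2360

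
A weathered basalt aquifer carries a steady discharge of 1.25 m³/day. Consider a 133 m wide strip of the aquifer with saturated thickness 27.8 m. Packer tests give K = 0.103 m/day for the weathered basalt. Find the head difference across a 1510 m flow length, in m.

4.96

Cross-sectional area A = 133 × 27.8 = 3697 m².
From Q = K·A·i, i = Q / (K·A) = 1.25 / (0.1030 × 3697) = 0.003282.
Head loss Δh = i · L = 0.003282 × 1510 = 4.956 m.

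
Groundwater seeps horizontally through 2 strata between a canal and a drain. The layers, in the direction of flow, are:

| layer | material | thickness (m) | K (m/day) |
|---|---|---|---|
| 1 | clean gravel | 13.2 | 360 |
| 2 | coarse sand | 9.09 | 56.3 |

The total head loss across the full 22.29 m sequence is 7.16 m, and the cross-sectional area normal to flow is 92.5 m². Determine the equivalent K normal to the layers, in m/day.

113

Flow is perpendicular to layering, so the layers act in series and the equivalent K is the thickness-weighted harmonic mean.
Total thickness L = 13.2 + 9.09 = 22.29 m.
Σ(b_i/K_i) = 13.2/360 + 9.09/56.3 = 0.1981 d.
K_eq = L / Σ(b_i/K_i) = 22.29 / 0.1981 = 112.5 m/day.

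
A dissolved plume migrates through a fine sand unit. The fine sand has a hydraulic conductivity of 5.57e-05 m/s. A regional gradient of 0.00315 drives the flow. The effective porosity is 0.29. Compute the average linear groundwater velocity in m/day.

0.0523

Convert K: 5.57e-05 m/s × 86400 = 4.812 m/day.
Hydraulic gradient i = 0.00315.
Darcy flux q = K · i = 4.812 × 0.003150 = 0.01516 m/day.
Seepage velocity v = q / n_e = 0.01516 / 0.29 = 0.05227 m/day.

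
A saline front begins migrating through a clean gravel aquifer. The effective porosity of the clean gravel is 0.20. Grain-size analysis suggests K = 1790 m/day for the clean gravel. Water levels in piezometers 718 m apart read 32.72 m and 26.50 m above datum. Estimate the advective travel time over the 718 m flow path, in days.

9.26

Hydraulic gradient i = (32.72 − 26.50) / 718 = 6.22 / 718 = 0.008663.
Darcy flux q = K · i = 1790 × 0.008663 = 15.51 m/day.
Seepage velocity v = q / n_e = 15.51 / 0.20 = 77.53 m/day.
Travel time t = L / v = 718 / 77.53 = 9.261 days.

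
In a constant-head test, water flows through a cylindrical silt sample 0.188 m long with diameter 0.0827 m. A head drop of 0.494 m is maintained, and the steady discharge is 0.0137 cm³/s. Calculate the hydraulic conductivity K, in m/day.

0.0839

Cross-sectional area A = π·(d/2)² = π × (0.0827/2)² = 0.005372 m².
Convert discharge: 0.0137 cm³/s = 1.370e-08 m³/s.
Darcy's law rearranged: K = Q·L / (A·Δh) = 1.370e-08 × 0.188 / (0.005372 × 0.494) = 9.706e-07 m/s = 0.08386 m/day.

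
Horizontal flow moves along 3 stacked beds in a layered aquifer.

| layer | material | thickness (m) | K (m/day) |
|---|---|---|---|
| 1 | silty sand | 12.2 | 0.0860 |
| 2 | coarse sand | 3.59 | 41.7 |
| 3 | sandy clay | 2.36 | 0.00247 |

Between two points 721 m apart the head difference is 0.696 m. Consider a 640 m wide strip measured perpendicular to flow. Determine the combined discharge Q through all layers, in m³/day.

Flow is parallel to layering, so each bed carries its own Darcy discharge and the transmissivities add.
Σ(K_i·b_i) = 0.0860×12.2 + 41.7×3.59 + 0.00247×2.36 = 150.8 m²/day.
Hydraulic gradient i = Δh / L = 0.696 / 721 = 0.0009653.
Q = Σ(K_i·b_i) · W · i = 150.8 × 640 × 0.0009653 = 93.14 m³/day.

93.1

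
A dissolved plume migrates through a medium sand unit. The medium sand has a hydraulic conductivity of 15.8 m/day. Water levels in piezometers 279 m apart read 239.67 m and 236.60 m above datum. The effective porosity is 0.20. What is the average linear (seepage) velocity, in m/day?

Hydraulic gradient i = (239.67 − 236.60) / 279 = 3.07 / 279 = 0.01100.
Darcy flux q = K · i = 15.80 × 0.01100 = 0.1739 m/day.
Seepage velocity v = q / n_e = 0.1739 / 0.20 = 0.8693 m/day.

0.869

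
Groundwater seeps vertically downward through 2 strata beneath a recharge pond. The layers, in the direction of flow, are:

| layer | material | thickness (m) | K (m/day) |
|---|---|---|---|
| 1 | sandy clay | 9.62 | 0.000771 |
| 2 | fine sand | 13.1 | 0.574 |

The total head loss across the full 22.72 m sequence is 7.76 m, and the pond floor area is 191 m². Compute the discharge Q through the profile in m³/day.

0.119

Flow is perpendicular to layering, so the layers act in series and the equivalent K is the thickness-weighted harmonic mean.
Total thickness L = 9.62 + 13.1 = 22.72 m.
Σ(b_i/K_i) = 9.62/0.000771 + 13.1/0.574 = 12500 d.
K_eq = L / Σ(b_i/K_i) = 22.72 / 12500 = 0.001818 m/day.
Q = K_eq · A · (Δh/L) = 0.001818 × 191 × (7.76/22.72) = 0.1186 m³/day.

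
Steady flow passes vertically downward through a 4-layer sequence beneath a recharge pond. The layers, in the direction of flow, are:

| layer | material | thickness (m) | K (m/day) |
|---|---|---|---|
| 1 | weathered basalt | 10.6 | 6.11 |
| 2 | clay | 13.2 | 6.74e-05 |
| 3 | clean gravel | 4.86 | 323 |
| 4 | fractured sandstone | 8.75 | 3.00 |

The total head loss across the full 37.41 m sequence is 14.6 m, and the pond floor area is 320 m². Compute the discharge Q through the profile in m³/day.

0.0239

Flow is perpendicular to layering, so the layers act in series and the equivalent K is the thickness-weighted harmonic mean.
Total thickness L = 10.6 + 13.2 + 4.86 + 8.75 = 37.41 m.
Σ(b_i/K_i) = 10.6/6.11 + 13.2/6.74e-05 + 4.86/323 + 8.75/3.00 = 1.959e+05 d.
K_eq = L / Σ(b_i/K_i) = 37.41 / 1.959e+05 = 0.0001910 m/day.
Q = K_eq · A · (Δh/L) = 0.0001910 × 320 × (14.6/37.41) = 0.02385 m³/day.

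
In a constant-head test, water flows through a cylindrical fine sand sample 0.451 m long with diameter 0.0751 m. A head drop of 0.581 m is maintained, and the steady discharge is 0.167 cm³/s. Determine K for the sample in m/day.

Cross-sectional area A = π·(d/2)² = π × (0.0751/2)² = 0.004430 m².
Convert discharge: 0.167 cm³/s = 1.670e-07 m³/s.
Darcy's law rearranged: K = Q·L / (A·Δh) = 1.670e-07 × 0.451 / (0.004430 × 0.581) = 2.926e-05 m/s = 2.528 m/day.

2.53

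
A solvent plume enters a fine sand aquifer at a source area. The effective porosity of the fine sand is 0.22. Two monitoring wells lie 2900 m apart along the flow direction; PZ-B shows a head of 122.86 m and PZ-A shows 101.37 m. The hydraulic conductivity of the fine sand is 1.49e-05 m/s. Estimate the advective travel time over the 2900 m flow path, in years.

Convert K: 1.49e-05 m/s × 86400 = 1.287 m/day.
Hydraulic gradient i = (122.86 − 101.37) / 2900 = 21.49 / 2900 = 0.007410.
Darcy flux q = K · i = 1.287 × 0.007410 = 0.009540 m/day.
Seepage velocity v = q / n_e = 0.009540 / 0.22 = 0.04336 m/day.
Travel time t = L / v = 2900 / 0.04336 = 66878 days = 183.1 years.

183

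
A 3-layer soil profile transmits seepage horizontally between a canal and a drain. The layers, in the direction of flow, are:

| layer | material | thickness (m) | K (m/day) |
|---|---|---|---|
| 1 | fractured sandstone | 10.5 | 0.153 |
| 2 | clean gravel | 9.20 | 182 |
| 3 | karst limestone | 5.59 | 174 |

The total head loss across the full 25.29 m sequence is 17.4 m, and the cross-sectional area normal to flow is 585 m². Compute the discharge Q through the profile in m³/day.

148

Flow is perpendicular to layering, so the layers act in series and the equivalent K is the thickness-weighted harmonic mean.
Total thickness L = 10.5 + 9.20 + 5.59 = 25.29 m.
Σ(b_i/K_i) = 10.5/0.153 + 9.20/182 + 5.59/174 = 68.71 d.
K_eq = L / Σ(b_i/K_i) = 25.29 / 68.71 = 0.3681 m/day.
Q = K_eq · A · (Δh/L) = 0.3681 × 585 × (17.4/25.29) = 148.1 m³/day.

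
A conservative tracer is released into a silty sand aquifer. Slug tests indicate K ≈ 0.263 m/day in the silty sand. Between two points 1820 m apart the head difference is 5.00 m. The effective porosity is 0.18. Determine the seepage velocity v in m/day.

Hydraulic gradient i = Δh / L = 5.00 / 1820 = 0.002747.
Darcy flux q = K · i = 0.2630 × 0.002747 = 0.0007225 m/day.
Seepage velocity v = q / n_e = 0.0007225 / 0.18 = 0.004014 m/day.

0.00401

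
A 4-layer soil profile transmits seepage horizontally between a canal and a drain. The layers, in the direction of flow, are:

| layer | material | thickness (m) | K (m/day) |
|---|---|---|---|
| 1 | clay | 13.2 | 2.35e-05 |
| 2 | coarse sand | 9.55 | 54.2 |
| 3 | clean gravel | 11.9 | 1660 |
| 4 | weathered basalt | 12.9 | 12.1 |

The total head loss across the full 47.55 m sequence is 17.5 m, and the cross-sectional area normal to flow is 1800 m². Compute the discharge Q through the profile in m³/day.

Flow is perpendicular to layering, so the layers act in series and the equivalent K is the thickness-weighted harmonic mean.
Total thickness L = 13.2 + 9.55 + 11.9 + 12.9 = 47.55 m.
Σ(b_i/K_i) = 13.2/2.35e-05 + 9.55/54.2 + 11.9/1660 + 12.9/12.1 = 5.617e+05 d.
K_eq = L / Σ(b_i/K_i) = 47.55 / 5.617e+05 = 8.465e-05 m/day.
Q = K_eq · A · (Δh/L) = 8.465e-05 × 1800 × (17.5/47.55) = 0.05608 m³/day.

0.0561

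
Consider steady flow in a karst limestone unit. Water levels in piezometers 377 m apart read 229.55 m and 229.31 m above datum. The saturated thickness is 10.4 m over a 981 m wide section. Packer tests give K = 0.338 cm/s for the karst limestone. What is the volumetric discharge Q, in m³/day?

Convert K: 0.338 cm/s × 864 = 292.0 m/day.
Cross-sectional area A = 981 × 10.4 = 10202 m².
Hydraulic gradient i = (229.55 − 229.31) / 377 = 0.24 / 377 = 0.0006366.
Darcy's law: Q = K · A · i = 292.0 × 10202 × 0.0006366 = 1897 m³/day.

1900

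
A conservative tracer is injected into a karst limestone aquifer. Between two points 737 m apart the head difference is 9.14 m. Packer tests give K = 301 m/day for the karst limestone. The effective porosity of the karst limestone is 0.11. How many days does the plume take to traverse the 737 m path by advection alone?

21.7

Hydraulic gradient i = Δh / L = 9.14 / 737 = 0.01240.
Darcy flux q = K · i = 301.0 × 0.01240 = 3.733 m/day.
Seepage velocity v = q / n_e = 3.733 / 0.11 = 33.94 m/day.
Travel time t = L / v = 737 / 33.94 = 21.72 days.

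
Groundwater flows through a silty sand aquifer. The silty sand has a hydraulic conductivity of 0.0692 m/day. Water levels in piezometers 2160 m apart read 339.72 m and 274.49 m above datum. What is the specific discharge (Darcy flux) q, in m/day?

0.00209

Hydraulic gradient i = (339.72 − 274.49) / 2160 = 65.23 / 2160 = 0.03020.
Specific discharge q = K · i = 0.06920 × 0.03020 = 0.002090 m/day.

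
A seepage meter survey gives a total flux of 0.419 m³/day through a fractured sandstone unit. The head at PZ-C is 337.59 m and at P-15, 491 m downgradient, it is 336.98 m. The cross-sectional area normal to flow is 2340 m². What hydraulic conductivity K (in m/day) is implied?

0.144

Hydraulic gradient i = (337.59 − 336.98) / 491 = 0.61 / 491 = 0.001242.
From Q = K·A·i, K = Q / (A·i) = 0.419 / (2340 × 0.001242) = 0.1441 m/day.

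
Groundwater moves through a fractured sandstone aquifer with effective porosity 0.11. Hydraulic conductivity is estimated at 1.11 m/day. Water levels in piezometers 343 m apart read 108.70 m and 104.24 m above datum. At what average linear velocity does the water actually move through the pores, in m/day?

Hydraulic gradient i = (108.70 − 104.24) / 343 = 4.46 / 343 = 0.01300.
Darcy flux q = K · i = 1.110 × 0.01300 = 0.01443 m/day.
Seepage velocity v = q / n_e = 0.01443 / 0.11 = 0.1312 m/day.

0.131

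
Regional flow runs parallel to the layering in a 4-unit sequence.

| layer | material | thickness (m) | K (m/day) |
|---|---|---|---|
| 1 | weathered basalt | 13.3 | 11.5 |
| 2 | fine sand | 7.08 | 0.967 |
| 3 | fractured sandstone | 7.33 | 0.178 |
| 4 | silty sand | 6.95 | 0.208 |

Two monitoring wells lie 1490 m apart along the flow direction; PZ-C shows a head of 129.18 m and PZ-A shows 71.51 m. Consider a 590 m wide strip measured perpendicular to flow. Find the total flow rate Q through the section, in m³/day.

3710

Flow is parallel to layering, so each bed carries its own Darcy discharge and the transmissivities add.
Σ(K_i·b_i) = 11.5×13.3 + 0.967×7.08 + 0.178×7.33 + 0.208×6.95 = 162.5 m²/day.
Hydraulic gradient i = (129.18 − 71.51) / 1490 = 57.67 / 1490 = 0.03870.
Q = Σ(K_i·b_i) · W · i = 162.5 × 590 × 0.03870 = 3712 m³/day.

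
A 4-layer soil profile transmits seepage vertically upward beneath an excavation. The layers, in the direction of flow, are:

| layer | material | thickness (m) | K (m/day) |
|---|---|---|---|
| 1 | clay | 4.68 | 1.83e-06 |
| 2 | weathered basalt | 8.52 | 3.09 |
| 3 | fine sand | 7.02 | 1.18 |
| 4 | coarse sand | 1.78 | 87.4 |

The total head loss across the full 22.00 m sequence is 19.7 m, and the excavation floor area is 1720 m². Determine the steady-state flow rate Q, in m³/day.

Flow is perpendicular to layering, so the layers act in series and the equivalent K is the thickness-weighted harmonic mean.
Total thickness L = 4.68 + 8.52 + 7.02 + 1.78 = 22.00 m.
Σ(b_i/K_i) = 4.68/1.83e-06 + 8.52/3.09 + 7.02/1.18 + 1.78/87.4 = 2.557e+06 d.
K_eq = L / Σ(b_i/K_i) = 22.00 / 2.557e+06 = 8.603e-06 m/day.
Q = K_eq · A · (Δh/L) = 8.603e-06 × 1720 × (19.7/22.00) = 0.01325 m³/day.

0.0132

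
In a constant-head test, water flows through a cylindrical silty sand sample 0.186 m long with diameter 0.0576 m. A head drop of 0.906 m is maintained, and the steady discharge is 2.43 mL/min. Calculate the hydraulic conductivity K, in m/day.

Cross-sectional area A = π·(d/2)² = π × (0.0576/2)² = 0.002606 m².
Convert discharge: 2.43 mL/min = 4.050e-08 m³/s.
Darcy's law rearranged: K = Q·L / (A·Δh) = 4.050e-08 × 0.186 / (0.002606 × 0.906) = 3.191e-06 m/s = 0.2757 m/day.

0.276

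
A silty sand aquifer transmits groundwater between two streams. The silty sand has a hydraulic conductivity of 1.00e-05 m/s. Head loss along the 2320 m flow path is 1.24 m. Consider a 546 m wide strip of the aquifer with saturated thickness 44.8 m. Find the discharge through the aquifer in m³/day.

Convert K: 1.00e-05 m/s × 86400 = 0.8640 m/day.
Cross-sectional area A = 546 × 44.8 = 24461 m².
Hydraulic gradient i = Δh / L = 1.24 / 2320 = 0.0005345.
Darcy's law: Q = K · A · i = 0.8640 × 24461 × 0.0005345 = 11.30 m³/day.

11.3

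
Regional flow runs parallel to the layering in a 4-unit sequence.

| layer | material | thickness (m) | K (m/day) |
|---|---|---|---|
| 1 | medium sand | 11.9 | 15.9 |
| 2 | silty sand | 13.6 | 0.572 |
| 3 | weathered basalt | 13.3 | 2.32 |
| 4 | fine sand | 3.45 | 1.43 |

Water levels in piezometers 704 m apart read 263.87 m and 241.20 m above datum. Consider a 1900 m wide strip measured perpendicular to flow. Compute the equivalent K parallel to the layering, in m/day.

Flow is parallel to layering, so each bed carries its own Darcy discharge and the transmissivities add.
Σ(K_i·b_i) = 15.9×11.9 + 0.572×13.6 + 2.32×13.3 + 1.43×3.45 = 232.8 m²/day.
Total thickness b = 42.25 m, so K_eq = Σ(K_i·b_i)/b = 5.510 m/day.

5.51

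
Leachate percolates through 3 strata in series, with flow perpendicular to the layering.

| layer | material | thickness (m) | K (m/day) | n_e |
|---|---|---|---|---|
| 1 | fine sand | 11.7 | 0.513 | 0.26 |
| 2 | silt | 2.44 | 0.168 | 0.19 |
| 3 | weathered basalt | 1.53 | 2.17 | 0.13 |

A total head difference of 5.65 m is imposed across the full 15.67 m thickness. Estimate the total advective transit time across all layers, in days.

With flow normal to the layers, continuity requires the same specific discharge q through every layer.
Σ(b_i/K_i) = 11.7/0.513 + 2.44/0.168 + 1.53/2.17 = 38.04 d.
q = Δh / Σ(b_i/K_i) = 5.65 / 38.04 = 0.1485 m/day.
In each layer the seepage velocity is v_i = q/n_i, so the layer transit time is t_i = b_i·n_i / q:
  layer 1 (fine sand): t_1 = 11.7 × 0.26 / 0.1485 = 20.48 d
  layer 2 (silt): t_2 = 2.44 × 0.19 / 0.1485 = 3.121 d
  layer 3 (weathered basalt): t_3 = 1.53 × 0.13 / 0.1485 = 1.339 d
Total t = Σ t_i = 24.94 days.

24.9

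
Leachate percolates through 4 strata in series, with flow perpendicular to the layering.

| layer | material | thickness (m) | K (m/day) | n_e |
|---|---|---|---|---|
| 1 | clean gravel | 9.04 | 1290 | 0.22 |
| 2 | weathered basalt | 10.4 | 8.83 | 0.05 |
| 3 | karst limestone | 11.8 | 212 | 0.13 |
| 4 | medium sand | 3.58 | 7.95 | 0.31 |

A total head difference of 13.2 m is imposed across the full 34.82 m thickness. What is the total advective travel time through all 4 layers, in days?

With flow normal to the layers, continuity requires the same specific discharge q through every layer.
Σ(b_i/K_i) = 9.04/1290 + 10.4/8.83 + 11.8/212 + 3.58/7.95 = 1.691 d.
q = Δh / Σ(b_i/K_i) = 13.2 / 1.691 = 7.807 m/day.
In each layer the seepage velocity is v_i = q/n_i, so the layer transit time is t_i = b_i·n_i / q:
  layer 1 (clean gravel): t_1 = 9.04 × 0.22 / 7.807 = 0.2547 d
  layer 2 (weathered basalt): t_2 = 10.4 × 0.05 / 7.807 = 0.06661 d
  layer 3 (karst limestone): t_3 = 11.8 × 0.13 / 7.807 = 0.1965 d
  layer 4 (medium sand): t_4 = 3.58 × 0.31 / 7.807 = 0.1422 d
Total t = Σ t_i = 0.6600 days.

0.660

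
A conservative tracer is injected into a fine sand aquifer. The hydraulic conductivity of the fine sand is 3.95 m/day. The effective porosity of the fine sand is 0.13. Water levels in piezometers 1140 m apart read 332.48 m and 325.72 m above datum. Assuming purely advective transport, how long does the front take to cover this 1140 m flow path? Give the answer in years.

17.3

Hydraulic gradient i = (332.48 − 325.72) / 1140 = 6.76 / 1140 = 0.005930.
Darcy flux q = K · i = 3.950 × 0.005930 = 0.02342 m/day.
Seepage velocity v = q / n_e = 0.02342 / 0.13 = 0.1802 m/day.
Travel time t = L / v = 1140 / 0.1802 = 6327 days = 17.32 years.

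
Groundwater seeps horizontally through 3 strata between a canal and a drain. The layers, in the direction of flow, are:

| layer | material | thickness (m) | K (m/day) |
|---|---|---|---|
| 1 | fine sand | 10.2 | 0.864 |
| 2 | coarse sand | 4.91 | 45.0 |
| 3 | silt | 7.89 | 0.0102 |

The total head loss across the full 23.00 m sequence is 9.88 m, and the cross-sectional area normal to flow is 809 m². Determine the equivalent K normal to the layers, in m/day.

0.0293

Flow is perpendicular to layering, so the layers act in series and the equivalent K is the thickness-weighted harmonic mean.
Total thickness L = 10.2 + 4.91 + 7.89 = 23.00 m.
Σ(b_i/K_i) = 10.2/0.864 + 4.91/45.0 + 7.89/0.0102 = 785.4 d.
K_eq = L / Σ(b_i/K_i) = 23.00 / 785.4 = 0.02928 m/day.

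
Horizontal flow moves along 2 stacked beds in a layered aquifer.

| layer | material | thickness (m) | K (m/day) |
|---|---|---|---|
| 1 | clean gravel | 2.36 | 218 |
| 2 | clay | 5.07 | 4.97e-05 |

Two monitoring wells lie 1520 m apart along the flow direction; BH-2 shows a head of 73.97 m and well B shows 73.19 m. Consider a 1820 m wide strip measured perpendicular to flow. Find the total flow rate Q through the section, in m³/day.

480

Flow is parallel to layering, so each bed carries its own Darcy discharge and the transmissivities add.
Σ(K_i·b_i) = 218×2.36 + 4.97e-05×5.07 = 514.5 m²/day.
Hydraulic gradient i = (73.97 − 73.19) / 1520 = 0.78 / 1520 = 0.0005132.
Q = Σ(K_i·b_i) · W · i = 514.5 × 1820 × 0.0005132 = 480.5 m³/day.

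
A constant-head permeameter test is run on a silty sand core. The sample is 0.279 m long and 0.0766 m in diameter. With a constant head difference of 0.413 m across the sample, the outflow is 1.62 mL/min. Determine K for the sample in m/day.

0.342

Cross-sectional area A = π·(d/2)² = π × (0.0766/2)² = 0.004608 m².
Convert discharge: 1.62 mL/min = 2.700e-08 m³/s.
Darcy's law rearranged: K = Q·L / (A·Δh) = 2.700e-08 × 0.279 / (0.004608 × 0.413) = 3.958e-06 m/s = 0.3420 m/day.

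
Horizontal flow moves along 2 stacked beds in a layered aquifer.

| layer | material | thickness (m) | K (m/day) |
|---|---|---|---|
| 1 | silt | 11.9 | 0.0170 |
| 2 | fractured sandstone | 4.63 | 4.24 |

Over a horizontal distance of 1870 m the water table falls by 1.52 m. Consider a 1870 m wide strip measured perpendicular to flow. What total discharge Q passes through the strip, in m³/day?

Flow is parallel to layering, so each bed carries its own Darcy discharge and the transmissivities add.
Σ(K_i·b_i) = 0.0170×11.9 + 4.24×4.63 = 19.83 m²/day.
Hydraulic gradient i = Δh / L = 1.52 / 1870 = 0.0008128.
Q = Σ(K_i·b_i) · W · i = 19.83 × 1870 × 0.0008128 = 30.15 m³/day.

30.1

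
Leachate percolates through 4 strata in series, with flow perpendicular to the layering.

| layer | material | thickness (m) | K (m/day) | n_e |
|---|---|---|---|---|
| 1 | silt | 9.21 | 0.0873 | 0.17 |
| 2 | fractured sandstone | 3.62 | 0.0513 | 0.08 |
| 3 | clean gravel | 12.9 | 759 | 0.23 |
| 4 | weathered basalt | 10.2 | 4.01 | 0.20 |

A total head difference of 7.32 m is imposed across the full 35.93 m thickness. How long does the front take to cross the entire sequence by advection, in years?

0.458

With flow normal to the layers, continuity requires the same specific discharge q through every layer.
Σ(b_i/K_i) = 9.21/0.0873 + 3.62/0.0513 + 12.9/759 + 10.2/4.01 = 178.6 d.
q = Δh / Σ(b_i/K_i) = 7.32 / 178.6 = 0.04098 m/day.
In each layer the seepage velocity is v_i = q/n_i, so the layer transit time is t_i = b_i·n_i / q:
  layer 1 (silt): t_1 = 9.21 × 0.17 / 0.04098 = 38.21 d
  layer 2 (fractured sandstone): t_2 = 3.62 × 0.08 / 0.04098 = 7.067 d
  layer 3 (clean gravel): t_3 = 12.9 × 0.23 / 0.04098 = 72.40 d
  layer 4 (weathered basalt): t_4 = 10.2 × 0.20 / 0.04098 = 49.78 d
Total t = Σ t_i = 167.5 days = 0.4585 years.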